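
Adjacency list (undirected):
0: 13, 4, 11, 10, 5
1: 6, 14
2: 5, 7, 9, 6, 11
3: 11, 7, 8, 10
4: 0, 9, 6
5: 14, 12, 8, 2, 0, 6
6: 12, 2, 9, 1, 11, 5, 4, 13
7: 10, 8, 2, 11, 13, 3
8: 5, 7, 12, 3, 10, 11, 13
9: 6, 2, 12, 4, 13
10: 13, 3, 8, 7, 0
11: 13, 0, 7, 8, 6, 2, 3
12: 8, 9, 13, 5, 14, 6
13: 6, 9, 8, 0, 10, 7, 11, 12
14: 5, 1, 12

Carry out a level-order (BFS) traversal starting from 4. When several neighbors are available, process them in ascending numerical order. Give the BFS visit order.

4 -> 0 -> 6 -> 9 -> 5 -> 10 -> 11 -> 13 -> 1 -> 2 -> 12 -> 8 -> 14 -> 3 -> 7

Visit 4; enqueue 0, 6, 9 → queue [0, 6, 9]
Visit 0; enqueue 5, 10, 11, 13 → queue [6, 9, 5, 10, 11, 13]
Visit 6; enqueue 1, 2, 12 → queue [9, 5, 10, 11, 13, 1, 2, 12]
Visit 9 → queue [5, 10, 11, 13, 1, 2, 12]
Visit 5; enqueue 8, 14 → queue [10, 11, 13, 1, 2, 12, 8, 14]
Visit 10; enqueue 3, 7 → queue [11, 13, 1, 2, 12, 8, 14, 3, 7]
Visit 11 → queue [13, 1, 2, 12, 8, 14, 3, 7]
Visit 13 → queue [1, 2, 12, 8, 14, 3, 7]
Visit 1 → queue [2, 12, 8, 14, 3, 7]
Visit 2 → queue [12, 8, 14, 3, 7]
Visit 12 → queue [8, 14, 3, 7]
Visit 8 → queue [14, 3, 7]
Visit 14 → queue [3, 7]
Visit 3 → queue [7]
Visit 7 → queue []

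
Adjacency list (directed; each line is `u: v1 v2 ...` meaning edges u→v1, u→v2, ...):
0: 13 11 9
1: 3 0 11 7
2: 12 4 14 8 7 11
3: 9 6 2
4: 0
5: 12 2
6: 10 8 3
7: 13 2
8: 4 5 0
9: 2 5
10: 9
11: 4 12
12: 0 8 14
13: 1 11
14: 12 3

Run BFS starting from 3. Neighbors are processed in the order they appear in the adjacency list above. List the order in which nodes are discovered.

3 9 6 2 5 10 8 12 4 14 7 11 0 13 1

Visit 3; enqueue 9, 6, 2 → queue [9, 6, 2]
Visit 9; enqueue 5 → queue [6, 2, 5]
Visit 6; enqueue 10, 8 → queue [2, 5, 10, 8]
Visit 2; enqueue 12, 4, 14, 7, 11 → queue [5, 10, 8, 12, 4, 14, 7, 11]
Visit 5 → queue [10, 8, 12, 4, 14, 7, 11]
Visit 10 → queue [8, 12, 4, 14, 7, 11]
Visit 8; enqueue 0 → queue [12, 4, 14, 7, 11, 0]
Visit 12 → queue [4, 14, 7, 11, 0]
Visit 4 → queue [14, 7, 11, 0]
Visit 14 → queue [7, 11, 0]
Visit 7; enqueue 13 → queue [11, 0, 13]
Visit 11 → queue [0, 13]
Visit 0 → queue [13]
Visit 13; enqueue 1 → queue [1]
Visit 1 → queue []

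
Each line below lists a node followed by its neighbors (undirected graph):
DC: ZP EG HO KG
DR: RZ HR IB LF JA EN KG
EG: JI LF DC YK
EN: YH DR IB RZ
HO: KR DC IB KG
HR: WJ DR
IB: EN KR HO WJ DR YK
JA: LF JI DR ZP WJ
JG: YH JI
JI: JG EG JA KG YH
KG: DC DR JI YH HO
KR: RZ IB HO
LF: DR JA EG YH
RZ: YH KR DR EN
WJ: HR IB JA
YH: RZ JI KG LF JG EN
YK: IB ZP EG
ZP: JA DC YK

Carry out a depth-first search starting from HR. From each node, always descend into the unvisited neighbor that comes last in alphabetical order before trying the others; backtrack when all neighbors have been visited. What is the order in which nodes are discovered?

Visit HR
HR → WJ
WJ → JA
JA → ZP
ZP → YK
YK → IB
IB → KR
KR → RZ
RZ → YH
YH → LF
LF → EG
EG → JI
JI → KG
KG → HO
HO → DC
KG → DR
DR → EN
JI → JG

HR WJ JA ZP YK IB KR RZ YH LF EG JI KG HO DC DR EN JG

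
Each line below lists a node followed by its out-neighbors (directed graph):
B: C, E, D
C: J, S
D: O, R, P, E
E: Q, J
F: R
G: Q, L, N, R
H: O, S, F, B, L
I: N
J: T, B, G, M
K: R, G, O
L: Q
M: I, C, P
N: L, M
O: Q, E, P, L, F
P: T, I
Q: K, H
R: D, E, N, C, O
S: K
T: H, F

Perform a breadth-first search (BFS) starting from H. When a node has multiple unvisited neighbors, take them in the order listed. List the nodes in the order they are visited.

H -> O -> S -> F -> B -> L -> Q -> E -> P -> K -> R -> C -> D -> J -> T -> I -> G -> N -> M

Visit H; enqueue O, S, F, B, L → queue [O, S, F, B, L]
Visit O; enqueue Q, E, P → queue [S, F, B, L, Q, E, P]
Visit S; enqueue K → queue [F, B, L, Q, E, P, K]
Visit F; enqueue R → queue [B, L, Q, E, P, K, R]
Visit B; enqueue C, D → queue [L, Q, E, P, K, R, C, D]
Visit L → queue [Q, E, P, K, R, C, D]
Visit Q → queue [E, P, K, R, C, D]
Visit E; enqueue J → queue [P, K, R, C, D, J]
Visit P; enqueue T, I → queue [K, R, C, D, J, T, I]
Visit K; enqueue G → queue [R, C, D, J, T, I, G]
Visit R; enqueue N → queue [C, D, J, T, I, G, N]
Visit C → queue [D, J, T, I, G, N]
Visit D → queue [J, T, I, G, N]
Visit J; enqueue M → queue [T, I, G, N, M]
Visit T → queue [I, G, N, M]
Visit I → queue [G, N, M]
Visit G → queue [N, M]
Visit N → queue [M]
Visit M → queue []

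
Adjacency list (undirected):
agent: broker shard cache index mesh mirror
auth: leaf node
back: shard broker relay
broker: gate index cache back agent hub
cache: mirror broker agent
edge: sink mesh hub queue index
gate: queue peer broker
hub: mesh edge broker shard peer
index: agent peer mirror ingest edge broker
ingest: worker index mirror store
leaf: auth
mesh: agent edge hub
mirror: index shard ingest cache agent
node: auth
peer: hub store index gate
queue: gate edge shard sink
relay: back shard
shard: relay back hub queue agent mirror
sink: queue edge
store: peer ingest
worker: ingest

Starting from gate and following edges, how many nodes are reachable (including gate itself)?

18

BFS from gate visits: gate, queue, peer, broker, edge, shard, sink, hub, store, index, cache, back, agent, mesh, relay, mirror, ingest, worker
Reachable nodes: 18 of 21 total.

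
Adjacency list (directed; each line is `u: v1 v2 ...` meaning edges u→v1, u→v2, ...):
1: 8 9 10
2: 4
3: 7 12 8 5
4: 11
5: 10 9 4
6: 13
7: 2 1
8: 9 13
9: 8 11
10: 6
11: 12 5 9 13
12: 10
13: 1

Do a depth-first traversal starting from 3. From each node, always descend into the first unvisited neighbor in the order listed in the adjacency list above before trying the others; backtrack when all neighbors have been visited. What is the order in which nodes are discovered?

3 → 7 → 2 → 4 → 11 → 12 → 10 → 6 → 13 → 1 → 8 → 9 → 5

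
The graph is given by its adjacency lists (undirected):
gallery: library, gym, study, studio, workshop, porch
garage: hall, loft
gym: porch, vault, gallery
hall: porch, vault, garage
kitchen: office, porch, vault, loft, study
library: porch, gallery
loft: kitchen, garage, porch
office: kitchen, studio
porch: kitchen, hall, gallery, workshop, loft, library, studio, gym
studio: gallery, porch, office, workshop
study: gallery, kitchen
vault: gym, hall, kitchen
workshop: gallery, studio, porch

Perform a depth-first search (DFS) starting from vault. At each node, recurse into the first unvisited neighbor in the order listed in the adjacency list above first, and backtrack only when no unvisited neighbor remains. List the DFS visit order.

vault, gym, porch, kitchen, office, studio, gallery, library, study, workshop, loft, garage, hall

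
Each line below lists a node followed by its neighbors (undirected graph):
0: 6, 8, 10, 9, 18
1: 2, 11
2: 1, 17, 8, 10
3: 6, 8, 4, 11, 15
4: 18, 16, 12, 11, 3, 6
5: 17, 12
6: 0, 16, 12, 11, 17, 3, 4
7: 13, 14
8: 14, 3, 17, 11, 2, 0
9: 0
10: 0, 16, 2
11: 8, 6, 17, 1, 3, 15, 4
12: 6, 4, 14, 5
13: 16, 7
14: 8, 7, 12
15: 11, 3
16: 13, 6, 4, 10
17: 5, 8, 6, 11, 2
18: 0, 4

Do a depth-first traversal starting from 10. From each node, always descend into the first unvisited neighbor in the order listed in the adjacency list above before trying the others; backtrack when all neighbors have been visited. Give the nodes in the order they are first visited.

10 -> 0 -> 6 -> 16 -> 13 -> 7 -> 14 -> 8 -> 3 -> 4 -> 18 -> 12 -> 5 -> 17 -> 11 -> 1 -> 2 -> 15 -> 9

Visit 10
10 → 0
0 → 6
6 → 16
16 → 13
13 → 7
7 → 14
14 → 8
8 → 3
3 → 4
4 → 18
4 → 12
12 → 5
5 → 17
17 → 11
11 → 1
1 → 2
11 → 15
0 → 9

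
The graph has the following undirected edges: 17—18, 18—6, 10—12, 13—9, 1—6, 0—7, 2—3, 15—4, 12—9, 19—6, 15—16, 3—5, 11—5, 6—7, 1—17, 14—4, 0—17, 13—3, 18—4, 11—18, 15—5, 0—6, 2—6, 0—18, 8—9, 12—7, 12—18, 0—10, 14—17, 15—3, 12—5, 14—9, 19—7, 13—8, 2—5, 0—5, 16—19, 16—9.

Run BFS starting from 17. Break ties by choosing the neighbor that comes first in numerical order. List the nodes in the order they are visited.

17 -> 0 -> 1 -> 14 -> 18 -> 5 -> 6 -> 7 -> 10 -> 4 -> 9 -> 11 -> 12 -> 2 -> 3 -> 15 -> 19 -> 8 -> 13 -> 16

Visit 17; enqueue 0, 1, 14, 18 → queue [0, 1, 14, 18]
Visit 0; enqueue 5, 6, 7, 10 → queue [1, 14, 18, 5, 6, 7, 10]
Visit 1 → queue [14, 18, 5, 6, 7, 10]
Visit 14; enqueue 4, 9 → queue [18, 5, 6, 7, 10, 4, 9]
Visit 18; enqueue 11, 12 → queue [5, 6, 7, 10, 4, 9, 11, 12]
Visit 5; enqueue 2, 3, 15 → queue [6, 7, 10, 4, 9, 11, 12, 2, 3, 15]
Visit 6; enqueue 19 → queue [7, 10, 4, 9, 11, 12, 2, 3, 15, 19]
Visit 7 → queue [10, 4, 9, 11, 12, 2, 3, 15, 19]
Visit 10 → queue [4, 9, 11, 12, 2, 3, 15, 19]
Visit 4 → queue [9, 11, 12, 2, 3, 15, 19]
Visit 9; enqueue 8, 13, 16 → queue [11, 12, 2, 3, 15, 19, 8, 13, 16]
Visit 11 → queue [12, 2, 3, 15, 19, 8, 13, 16]
Visit 12 → queue [2, 3, 15, 19, 8, 13, 16]
Visit 2 → queue [3, 15, 19, 8, 13, 16]
Visit 3 → queue [15, 19, 8, 13, 16]
Visit 15 → queue [19, 8, 13, 16]
Visit 19 → queue [8, 13, 16]
Visit 8 → queue [13, 16]
Visit 13 → queue [16]
Visit 16 → queue []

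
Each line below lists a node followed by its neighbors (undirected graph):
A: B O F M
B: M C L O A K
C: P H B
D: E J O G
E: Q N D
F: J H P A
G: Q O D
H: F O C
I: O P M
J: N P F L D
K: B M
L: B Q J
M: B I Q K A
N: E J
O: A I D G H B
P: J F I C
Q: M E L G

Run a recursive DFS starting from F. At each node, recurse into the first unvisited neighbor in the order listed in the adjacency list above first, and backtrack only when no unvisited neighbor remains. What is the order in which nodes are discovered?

F J N E Q M B C P I O A D G H L K

Visit F
F → J
J → N
N → E
E → Q
Q → M
M → B
B → C
C → P
P → I
I → O
O → A
O → D
D → G
O → H
B → L
B → K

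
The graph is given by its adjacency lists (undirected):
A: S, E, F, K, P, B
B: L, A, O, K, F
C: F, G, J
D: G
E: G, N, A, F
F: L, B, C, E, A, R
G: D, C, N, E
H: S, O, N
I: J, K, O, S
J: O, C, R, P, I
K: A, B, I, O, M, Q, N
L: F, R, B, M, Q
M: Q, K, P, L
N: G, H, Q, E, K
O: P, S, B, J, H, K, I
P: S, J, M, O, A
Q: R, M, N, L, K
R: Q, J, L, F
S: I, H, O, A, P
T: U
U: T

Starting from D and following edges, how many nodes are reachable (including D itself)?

BFS from D visits: D, G, N, E, C, Q, K, H, F, A, J, R, M, L, O, I, B, S, P
Reachable nodes: 19 of 21 total.

19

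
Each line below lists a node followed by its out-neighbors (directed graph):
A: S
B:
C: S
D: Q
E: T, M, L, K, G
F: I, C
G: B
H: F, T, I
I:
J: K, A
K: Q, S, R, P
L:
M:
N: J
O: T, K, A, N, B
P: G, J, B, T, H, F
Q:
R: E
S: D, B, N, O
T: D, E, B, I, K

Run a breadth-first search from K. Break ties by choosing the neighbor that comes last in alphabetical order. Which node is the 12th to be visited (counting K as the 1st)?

Visit K; enqueue S, R, Q, P → queue [S, R, Q, P]
Visit S; enqueue O, N, D, B → queue [R, Q, P, O, N, D, B]
Visit R; enqueue E → queue [Q, P, O, N, D, B, E]
Visit Q → queue [P, O, N, D, B, E]
Visit P; enqueue T, J, H, G, F → queue [O, N, D, B, E, T, J, H, G, F]
Visit O; enqueue A → queue [N, D, B, E, T, J, H, G, F, A]
Visit N → queue [D, B, E, T, J, H, G, F, A]
Visit D → queue [B, E, T, J, H, G, F, A]
Visit B → queue [E, T, J, H, G, F, A]
Visit E; enqueue M, L → queue [T, J, H, G, F, A, M, L]
Visit T; enqueue I → queue [J, H, G, F, A, M, L, I]
Visit J → queue [H, G, F, A, M, L, I]
Visit H → queue [G, F, A, M, L, I]
Visit G → queue [F, A, M, L, I]
Visit F; enqueue C → queue [A, M, L, I, C]
Visit A → queue [M, L, I, C]
Visit M → queue [L, I, C]
Visit L → queue [I, C]
Visit I → queue [C]
Visit C → queue []

Visit order: K, S, R, Q, P, O, N, D, B, E, T, J, H, G, F, A, M, L, I, C

J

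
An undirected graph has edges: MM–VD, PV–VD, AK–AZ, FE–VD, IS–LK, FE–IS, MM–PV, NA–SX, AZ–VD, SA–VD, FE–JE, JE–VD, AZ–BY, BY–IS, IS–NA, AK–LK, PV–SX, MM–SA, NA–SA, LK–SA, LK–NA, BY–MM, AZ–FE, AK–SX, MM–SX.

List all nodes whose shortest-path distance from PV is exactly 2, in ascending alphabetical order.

AK, AZ, BY, FE, JE, NA, SA

Level 0: PV
Level 1: MM, SX, VD
Level 2: AK, AZ, BY, FE, JE, NA, SA
Level 3: IS, LK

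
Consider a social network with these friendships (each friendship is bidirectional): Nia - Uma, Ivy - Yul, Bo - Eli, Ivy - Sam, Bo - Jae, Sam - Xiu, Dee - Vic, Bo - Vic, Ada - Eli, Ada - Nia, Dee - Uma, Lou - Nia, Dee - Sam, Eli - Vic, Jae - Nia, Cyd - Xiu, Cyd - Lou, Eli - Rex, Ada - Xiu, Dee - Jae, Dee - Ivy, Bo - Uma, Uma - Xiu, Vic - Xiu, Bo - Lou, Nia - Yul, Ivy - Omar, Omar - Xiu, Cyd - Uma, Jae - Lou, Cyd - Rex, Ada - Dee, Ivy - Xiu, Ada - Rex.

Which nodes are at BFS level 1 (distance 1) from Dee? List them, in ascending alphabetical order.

Ada, Ivy, Jae, Sam, Uma, Vic

Level 0: Dee
Level 1: Ada, Ivy, Jae, Sam, Uma, Vic
Level 2: Bo, Cyd, Eli, Lou, Nia, Omar, Rex, Xiu, Yul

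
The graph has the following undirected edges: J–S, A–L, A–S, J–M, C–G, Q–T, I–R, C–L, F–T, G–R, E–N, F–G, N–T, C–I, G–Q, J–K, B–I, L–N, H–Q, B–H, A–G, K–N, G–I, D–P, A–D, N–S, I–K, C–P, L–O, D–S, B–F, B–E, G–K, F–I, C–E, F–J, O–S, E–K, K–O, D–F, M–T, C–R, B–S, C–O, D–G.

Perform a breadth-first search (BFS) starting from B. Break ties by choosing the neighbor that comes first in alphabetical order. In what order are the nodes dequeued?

B, E, F, H, I, S, C, K, N, D, G, J, T, Q, R, A, O, L, P, M

Visit B; enqueue E, F, H, I, S → queue [E, F, H, I, S]
Visit E; enqueue C, K, N → queue [F, H, I, S, C, K, N]
Visit F; enqueue D, G, J, T → queue [H, I, S, C, K, N, D, G, J, T]
Visit H; enqueue Q → queue [I, S, C, K, N, D, G, J, T, Q]
Visit I; enqueue R → queue [S, C, K, N, D, G, J, T, Q, R]
Visit S; enqueue A, O → queue [C, K, N, D, G, J, T, Q, R, A, O]
Visit C; enqueue L, P → queue [K, N, D, G, J, T, Q, R, A, O, L, P]
Visit K → queue [N, D, G, J, T, Q, R, A, O, L, P]
Visit N → queue [D, G, J, T, Q, R, A, O, L, P]
Visit D → queue [G, J, T, Q, R, A, O, L, P]
Visit G → queue [J, T, Q, R, A, O, L, P]
Visit J; enqueue M → queue [T, Q, R, A, O, L, P, M]
Visit T → queue [Q, R, A, O, L, P, M]
Visit Q → queue [R, A, O, L, P, M]
Visit R → queue [A, O, L, P, M]
Visit A → queue [O, L, P, M]
Visit O → queue [L, P, M]
Visit L → queue [P, M]
Visit P → queue [M]
Visit M → queue []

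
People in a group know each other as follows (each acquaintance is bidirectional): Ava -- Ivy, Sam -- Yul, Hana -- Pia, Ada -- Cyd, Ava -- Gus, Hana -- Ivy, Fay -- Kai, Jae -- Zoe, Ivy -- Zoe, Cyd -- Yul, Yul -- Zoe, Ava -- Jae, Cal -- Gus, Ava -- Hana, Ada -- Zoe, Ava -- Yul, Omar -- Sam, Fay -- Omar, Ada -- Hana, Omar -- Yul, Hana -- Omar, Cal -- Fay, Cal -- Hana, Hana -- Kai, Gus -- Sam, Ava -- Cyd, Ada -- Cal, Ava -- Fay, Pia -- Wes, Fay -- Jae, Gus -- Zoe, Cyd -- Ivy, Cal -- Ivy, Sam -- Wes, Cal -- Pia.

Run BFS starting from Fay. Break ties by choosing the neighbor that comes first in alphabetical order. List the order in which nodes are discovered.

Fay Ava Cal Jae Kai Omar Cyd Gus Hana Ivy Yul Ada Pia Zoe Sam Wes

Visit Fay; enqueue Ava, Cal, Jae, Kai, Omar → queue [Ava, Cal, Jae, Kai, Omar]
Visit Ava; enqueue Cyd, Gus, Hana, Ivy, Yul → queue [Cal, Jae, Kai, Omar, Cyd, Gus, Hana, Ivy, Yul]
Visit Cal; enqueue Ada, Pia → queue [Jae, Kai, Omar, Cyd, Gus, Hana, Ivy, Yul, Ada, Pia]
Visit Jae; enqueue Zoe → queue [Kai, Omar, Cyd, Gus, Hana, Ivy, Yul, Ada, Pia, Zoe]
Visit Kai → queue [Omar, Cyd, Gus, Hana, Ivy, Yul, Ada, Pia, Zoe]
Visit Omar; enqueue Sam → queue [Cyd, Gus, Hana, Ivy, Yul, Ada, Pia, Zoe, Sam]
Visit Cyd → queue [Gus, Hana, Ivy, Yul, Ada, Pia, Zoe, Sam]
Visit Gus → queue [Hana, Ivy, Yul, Ada, Pia, Zoe, Sam]
Visit Hana → queue [Ivy, Yul, Ada, Pia, Zoe, Sam]
Visit Ivy → queue [Yul, Ada, Pia, Zoe, Sam]
Visit Yul → queue [Ada, Pia, Zoe, Sam]
Visit Ada → queue [Pia, Zoe, Sam]
Visit Pia; enqueue Wes → queue [Zoe, Sam, Wes]
Visit Zoe → queue [Sam, Wes]
Visit Sam → queue [Wes]
Visit Wes → queue []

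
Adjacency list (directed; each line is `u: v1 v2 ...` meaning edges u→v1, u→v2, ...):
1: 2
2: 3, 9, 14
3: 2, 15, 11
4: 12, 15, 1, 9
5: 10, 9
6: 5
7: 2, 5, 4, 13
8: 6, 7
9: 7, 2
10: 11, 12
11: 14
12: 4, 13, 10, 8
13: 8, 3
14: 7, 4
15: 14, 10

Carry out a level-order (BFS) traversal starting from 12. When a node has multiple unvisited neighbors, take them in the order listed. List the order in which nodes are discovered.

12 4 13 10 8 15 1 9 3 11 6 7 14 2 5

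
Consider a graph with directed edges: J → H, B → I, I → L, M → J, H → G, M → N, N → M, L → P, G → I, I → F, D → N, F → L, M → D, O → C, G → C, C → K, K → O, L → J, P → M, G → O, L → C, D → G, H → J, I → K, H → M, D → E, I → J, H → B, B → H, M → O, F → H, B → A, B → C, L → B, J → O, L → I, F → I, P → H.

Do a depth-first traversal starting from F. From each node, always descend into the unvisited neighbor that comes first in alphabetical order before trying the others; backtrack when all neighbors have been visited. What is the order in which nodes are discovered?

F -> H -> B -> A -> C -> K -> O -> I -> J -> L -> P -> M -> D -> E -> G -> N

Visit F
F → H
H → B
B → A
B → C
C → K
K → O
B → I
I → J
I → L
L → P
P → M
M → D
D → E
D → G
D → N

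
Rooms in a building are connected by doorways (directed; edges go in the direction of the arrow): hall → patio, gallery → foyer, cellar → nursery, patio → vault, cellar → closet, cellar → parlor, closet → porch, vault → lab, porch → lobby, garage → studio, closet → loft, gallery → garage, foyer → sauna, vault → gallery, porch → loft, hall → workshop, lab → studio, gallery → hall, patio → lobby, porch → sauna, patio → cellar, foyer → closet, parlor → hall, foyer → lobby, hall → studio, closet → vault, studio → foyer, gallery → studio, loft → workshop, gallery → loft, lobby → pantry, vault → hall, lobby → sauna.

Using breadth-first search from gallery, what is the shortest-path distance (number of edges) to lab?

4

Level 0: gallery
Level 1: foyer, garage, hall, loft, studio
Level 2: closet, lobby, patio, sauna, workshop
Level 3: cellar, pantry, porch, vault
Level 4: lab, nursery, parlor
lab first appears at level 4.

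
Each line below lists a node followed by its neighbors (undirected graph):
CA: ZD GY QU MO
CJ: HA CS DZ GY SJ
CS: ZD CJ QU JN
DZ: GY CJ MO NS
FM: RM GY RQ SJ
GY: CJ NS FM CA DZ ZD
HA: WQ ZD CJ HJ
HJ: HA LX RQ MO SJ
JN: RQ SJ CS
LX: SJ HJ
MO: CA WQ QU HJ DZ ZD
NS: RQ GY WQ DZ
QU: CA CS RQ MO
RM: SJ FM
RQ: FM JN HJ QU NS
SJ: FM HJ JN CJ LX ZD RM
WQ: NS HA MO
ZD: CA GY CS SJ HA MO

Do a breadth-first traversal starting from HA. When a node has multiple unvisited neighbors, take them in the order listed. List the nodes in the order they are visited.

Visit HA; enqueue WQ, ZD, CJ, HJ → queue [WQ, ZD, CJ, HJ]
Visit WQ; enqueue NS, MO → queue [ZD, CJ, HJ, NS, MO]
Visit ZD; enqueue CA, GY, CS, SJ → queue [CJ, HJ, NS, MO, CA, GY, CS, SJ]
Visit CJ; enqueue DZ → queue [HJ, NS, MO, CA, GY, CS, SJ, DZ]
Visit HJ; enqueue LX, RQ → queue [NS, MO, CA, GY, CS, SJ, DZ, LX, RQ]
Visit NS → queue [MO, CA, GY, CS, SJ, DZ, LX, RQ]
Visit MO; enqueue QU → queue [CA, GY, CS, SJ, DZ, LX, RQ, QU]
Visit CA → queue [GY, CS, SJ, DZ, LX, RQ, QU]
Visit GY; enqueue FM → queue [CS, SJ, DZ, LX, RQ, QU, FM]
Visit CS; enqueue JN → queue [SJ, DZ, LX, RQ, QU, FM, JN]
Visit SJ; enqueue RM → queue [DZ, LX, RQ, QU, FM, JN, RM]
Visit DZ → queue [LX, RQ, QU, FM, JN, RM]
Visit LX → queue [RQ, QU, FM, JN, RM]
Visit RQ → queue [QU, FM, JN, RM]
Visit QU → queue [FM, JN, RM]
Visit FM → queue [JN, RM]
Visit JN → queue [RM]
Visit RM → queue []

HA -> WQ -> ZD -> CJ -> HJ -> NS -> MO -> CA -> GY -> CS -> SJ -> DZ -> LX -> RQ -> QU -> FM -> JN -> RM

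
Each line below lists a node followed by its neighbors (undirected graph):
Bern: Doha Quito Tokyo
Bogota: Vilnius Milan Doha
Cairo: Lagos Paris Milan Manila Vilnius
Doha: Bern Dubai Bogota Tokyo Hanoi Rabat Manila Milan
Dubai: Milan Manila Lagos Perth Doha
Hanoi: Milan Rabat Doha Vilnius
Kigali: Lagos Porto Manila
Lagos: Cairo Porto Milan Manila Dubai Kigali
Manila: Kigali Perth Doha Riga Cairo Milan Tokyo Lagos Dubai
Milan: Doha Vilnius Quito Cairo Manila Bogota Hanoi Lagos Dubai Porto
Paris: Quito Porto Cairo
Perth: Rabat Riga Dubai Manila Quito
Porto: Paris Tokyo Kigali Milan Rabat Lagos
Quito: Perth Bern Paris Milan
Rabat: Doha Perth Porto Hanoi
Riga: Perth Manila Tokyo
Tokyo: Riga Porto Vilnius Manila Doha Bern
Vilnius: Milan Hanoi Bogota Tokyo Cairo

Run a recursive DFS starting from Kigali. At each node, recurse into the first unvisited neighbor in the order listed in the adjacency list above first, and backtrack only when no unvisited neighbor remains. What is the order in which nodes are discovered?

Visit Kigali
Kigali → Lagos
Lagos → Cairo
Cairo → Paris
Paris → Quito
Quito → Perth
Perth → Rabat
Rabat → Doha
Doha → Bern
Bern → Tokyo
Tokyo → Riga
Riga → Manila
Manila → Milan
Milan → Vilnius
Vilnius → Hanoi
Vilnius → Bogota
Milan → Dubai
Milan → Porto

Kigali Lagos Cairo Paris Quito Perth Rabat Doha Bern Tokyo Riga Manila Milan Vilnius Hanoi Bogota Dubai Porto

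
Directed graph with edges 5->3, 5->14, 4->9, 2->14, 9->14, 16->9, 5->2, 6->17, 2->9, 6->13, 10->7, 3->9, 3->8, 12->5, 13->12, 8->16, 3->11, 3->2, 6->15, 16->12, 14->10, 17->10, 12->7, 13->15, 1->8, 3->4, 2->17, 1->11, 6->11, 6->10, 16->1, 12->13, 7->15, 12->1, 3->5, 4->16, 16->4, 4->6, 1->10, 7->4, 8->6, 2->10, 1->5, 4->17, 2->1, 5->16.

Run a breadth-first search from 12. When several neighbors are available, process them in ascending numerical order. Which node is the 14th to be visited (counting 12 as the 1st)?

15

Visit 12; enqueue 1, 5, 7, 13 → queue [1, 5, 7, 13]
Visit 1; enqueue 8, 10, 11 → queue [5, 7, 13, 8, 10, 11]
Visit 5; enqueue 2, 3, 14, 16 → queue [7, 13, 8, 10, 11, 2, 3, 14, 16]
Visit 7; enqueue 4, 15 → queue [13, 8, 10, 11, 2, 3, 14, 16, 4, 15]
Visit 13 → queue [8, 10, 11, 2, 3, 14, 16, 4, 15]
Visit 8; enqueue 6 → queue [10, 11, 2, 3, 14, 16, 4, 15, 6]
Visit 10 → queue [11, 2, 3, 14, 16, 4, 15, 6]
Visit 11 → queue [2, 3, 14, 16, 4, 15, 6]
Visit 2; enqueue 9, 17 → queue [3, 14, 16, 4, 15, 6, 9, 17]
Visit 3 → queue [14, 16, 4, 15, 6, 9, 17]
Visit 14 → queue [16, 4, 15, 6, 9, 17]
Visit 16 → queue [4, 15, 6, 9, 17]
Visit 4 → queue [15, 6, 9, 17]
Visit 15 → queue [6, 9, 17]
Visit 6 → queue [9, 17]
Visit 9 → queue [17]
Visit 17 → queue []

Visit order: 12, 1, 5, 7, 13, 8, 10, 11, 2, 3, 14, 16, 4, 15, 6, 9, 17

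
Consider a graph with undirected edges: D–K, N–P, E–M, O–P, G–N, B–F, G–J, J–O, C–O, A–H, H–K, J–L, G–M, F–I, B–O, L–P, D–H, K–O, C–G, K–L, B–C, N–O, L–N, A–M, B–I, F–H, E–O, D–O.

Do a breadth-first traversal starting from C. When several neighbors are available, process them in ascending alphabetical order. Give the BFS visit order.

C, B, G, O, F, I, J, M, N, D, E, K, P, H, L, A

Visit C; enqueue B, G, O → queue [B, G, O]
Visit B; enqueue F, I → queue [G, O, F, I]
Visit G; enqueue J, M, N → queue [O, F, I, J, M, N]
Visit O; enqueue D, E, K, P → queue [F, I, J, M, N, D, E, K, P]
Visit F; enqueue H → queue [I, J, M, N, D, E, K, P, H]
Visit I → queue [J, M, N, D, E, K, P, H]
Visit J; enqueue L → queue [M, N, D, E, K, P, H, L]
Visit M; enqueue A → queue [N, D, E, K, P, H, L, A]
Visit N → queue [D, E, K, P, H, L, A]
Visit D → queue [E, K, P, H, L, A]
Visit E → queue [K, P, H, L, A]
Visit K → queue [P, H, L, A]
Visit P → queue [H, L, A]
Visit H → queue [L, A]
Visit L → queue [A]
Visit A → queue []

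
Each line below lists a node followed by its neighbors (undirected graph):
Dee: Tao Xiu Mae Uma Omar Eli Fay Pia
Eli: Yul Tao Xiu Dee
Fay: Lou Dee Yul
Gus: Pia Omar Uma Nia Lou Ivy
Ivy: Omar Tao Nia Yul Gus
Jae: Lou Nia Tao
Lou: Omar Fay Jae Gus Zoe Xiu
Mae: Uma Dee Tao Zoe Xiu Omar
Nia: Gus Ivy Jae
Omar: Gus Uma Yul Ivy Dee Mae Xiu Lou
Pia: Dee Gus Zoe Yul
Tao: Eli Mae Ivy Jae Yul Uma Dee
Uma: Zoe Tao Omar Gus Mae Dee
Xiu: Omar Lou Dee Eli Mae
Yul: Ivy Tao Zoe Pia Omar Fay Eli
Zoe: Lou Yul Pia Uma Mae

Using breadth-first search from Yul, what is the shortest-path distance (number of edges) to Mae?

2

Level 0: Yul
Level 1: Eli, Fay, Ivy, Omar, Pia, Tao, Zoe
Level 2: Dee, Gus, Jae, Lou, Mae, Nia, Uma, Xiu
Mae first appears at level 2.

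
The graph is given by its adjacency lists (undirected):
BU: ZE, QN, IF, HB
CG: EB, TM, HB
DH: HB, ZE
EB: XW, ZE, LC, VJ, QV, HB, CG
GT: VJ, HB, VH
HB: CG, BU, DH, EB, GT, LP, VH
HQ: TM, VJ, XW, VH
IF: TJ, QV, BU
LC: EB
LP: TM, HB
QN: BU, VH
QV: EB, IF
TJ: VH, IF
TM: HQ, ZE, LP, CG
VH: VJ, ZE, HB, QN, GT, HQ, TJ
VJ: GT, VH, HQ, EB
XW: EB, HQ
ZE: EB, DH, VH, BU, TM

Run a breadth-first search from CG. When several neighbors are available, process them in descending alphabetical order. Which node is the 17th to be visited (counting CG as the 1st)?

Visit CG; enqueue TM, HB, EB → queue [TM, HB, EB]
Visit TM; enqueue ZE, LP, HQ → queue [HB, EB, ZE, LP, HQ]
Visit HB; enqueue VH, GT, DH, BU → queue [EB, ZE, LP, HQ, VH, GT, DH, BU]
Visit EB; enqueue XW, VJ, QV, LC → queue [ZE, LP, HQ, VH, GT, DH, BU, XW, VJ, QV, LC]
Visit ZE → queue [LP, HQ, VH, GT, DH, BU, XW, VJ, QV, LC]
Visit LP → queue [HQ, VH, GT, DH, BU, XW, VJ, QV, LC]
Visit HQ → queue [VH, GT, DH, BU, XW, VJ, QV, LC]
Visit VH; enqueue TJ, QN → queue [GT, DH, BU, XW, VJ, QV, LC, TJ, QN]
Visit GT → queue [DH, BU, XW, VJ, QV, LC, TJ, QN]
Visit DH → queue [BU, XW, VJ, QV, LC, TJ, QN]
Visit BU; enqueue IF → queue [XW, VJ, QV, LC, TJ, QN, IF]
Visit XW → queue [VJ, QV, LC, TJ, QN, IF]
Visit VJ → queue [QV, LC, TJ, QN, IF]
Visit QV → queue [LC, TJ, QN, IF]
Visit LC → queue [TJ, QN, IF]
Visit TJ → queue [QN, IF]
Visit QN → queue [IF]
Visit IF → queue []

Visit order: CG, TM, HB, EB, ZE, LP, HQ, VH, GT, DH, BU, XW, VJ, QV, LC, TJ, QN, IF

QN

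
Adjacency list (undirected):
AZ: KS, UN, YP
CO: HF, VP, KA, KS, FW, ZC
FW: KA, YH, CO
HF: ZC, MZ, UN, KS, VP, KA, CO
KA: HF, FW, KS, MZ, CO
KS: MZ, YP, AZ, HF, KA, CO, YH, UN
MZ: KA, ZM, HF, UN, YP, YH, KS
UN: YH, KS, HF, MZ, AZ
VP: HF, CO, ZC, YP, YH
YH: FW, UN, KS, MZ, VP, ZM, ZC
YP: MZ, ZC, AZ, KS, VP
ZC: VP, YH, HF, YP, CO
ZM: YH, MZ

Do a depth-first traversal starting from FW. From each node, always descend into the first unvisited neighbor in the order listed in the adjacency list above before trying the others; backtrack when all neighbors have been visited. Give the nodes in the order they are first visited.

FW → KA → HF → ZC → VP → CO → KS → MZ → ZM → YH → UN → AZ → YP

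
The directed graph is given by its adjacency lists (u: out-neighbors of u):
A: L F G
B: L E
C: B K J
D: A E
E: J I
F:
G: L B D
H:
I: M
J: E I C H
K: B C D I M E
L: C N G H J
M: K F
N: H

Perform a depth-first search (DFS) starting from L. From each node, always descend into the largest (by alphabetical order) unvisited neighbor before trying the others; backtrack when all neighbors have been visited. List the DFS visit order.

Visit L
L → N
N → H
L → J
J → I
I → M
M → K
K → E
K → D
D → A
A → G
G → B
A → F
K → C

L, N, H, J, I, M, K, E, D, A, G, B, F, C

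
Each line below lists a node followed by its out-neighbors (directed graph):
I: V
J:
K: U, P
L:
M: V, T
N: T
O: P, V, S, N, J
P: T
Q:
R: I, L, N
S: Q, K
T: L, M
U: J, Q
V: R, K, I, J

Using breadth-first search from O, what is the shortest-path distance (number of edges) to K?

Level 0: O
Level 1: J, N, P, S, V
Level 2: I, K, Q, R, T
Level 3: L, M, U
K first appears at level 2.

2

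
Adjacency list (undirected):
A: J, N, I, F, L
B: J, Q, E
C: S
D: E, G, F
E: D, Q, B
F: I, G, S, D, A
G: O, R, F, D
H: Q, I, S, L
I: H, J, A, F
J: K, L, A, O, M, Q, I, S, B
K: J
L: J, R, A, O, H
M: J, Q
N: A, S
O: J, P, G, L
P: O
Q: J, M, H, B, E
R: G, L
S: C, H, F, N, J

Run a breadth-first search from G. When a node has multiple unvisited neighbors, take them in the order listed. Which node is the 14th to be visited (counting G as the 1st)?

M

Visit G; enqueue O, R, F, D → queue [O, R, F, D]
Visit O; enqueue J, P, L → queue [R, F, D, J, P, L]
Visit R → queue [F, D, J, P, L]
Visit F; enqueue I, S, A → queue [D, J, P, L, I, S, A]
Visit D; enqueue E → queue [J, P, L, I, S, A, E]
Visit J; enqueue K, M, Q, B → queue [P, L, I, S, A, E, K, M, Q, B]
Visit P → queue [L, I, S, A, E, K, M, Q, B]
Visit L; enqueue H → queue [I, S, A, E, K, M, Q, B, H]
Visit I → queue [S, A, E, K, M, Q, B, H]
Visit S; enqueue C, N → queue [A, E, K, M, Q, B, H, C, N]
Visit A → queue [E, K, M, Q, B, H, C, N]
Visit E → queue [K, M, Q, B, H, C, N]
Visit K → queue [M, Q, B, H, C, N]
Visit M → queue [Q, B, H, C, N]
Visit Q → queue [B, H, C, N]
Visit B → queue [H, C, N]
Visit H → queue [C, N]
Visit C → queue [N]
Visit N → queue []

Visit order: G, O, R, F, D, J, P, L, I, S, A, E, K, M, Q, B, H, C, N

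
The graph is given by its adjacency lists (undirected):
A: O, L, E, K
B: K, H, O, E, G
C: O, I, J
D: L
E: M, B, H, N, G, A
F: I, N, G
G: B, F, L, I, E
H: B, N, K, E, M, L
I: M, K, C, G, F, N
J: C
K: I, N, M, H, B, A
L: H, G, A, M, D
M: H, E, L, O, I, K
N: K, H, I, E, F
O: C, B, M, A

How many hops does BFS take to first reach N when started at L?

2

Level 0: L
Level 1: A, D, G, H, M
Level 2: B, E, F, I, K, N, O
Level 3: C
Level 4: J
N first appears at level 2.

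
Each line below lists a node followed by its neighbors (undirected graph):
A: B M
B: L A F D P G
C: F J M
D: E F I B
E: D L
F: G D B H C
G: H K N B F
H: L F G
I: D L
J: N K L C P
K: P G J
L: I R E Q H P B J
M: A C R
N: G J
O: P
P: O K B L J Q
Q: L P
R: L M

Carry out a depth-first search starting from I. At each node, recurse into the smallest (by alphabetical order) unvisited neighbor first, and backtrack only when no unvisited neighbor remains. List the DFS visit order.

Visit I
I → D
D → B
B → A
A → M
M → C
C → F
F → G
G → H
H → L
L → E
L → J
J → K
K → P
P → O
P → Q
J → N
L → R

I, D, B, A, M, C, F, G, H, L, E, J, K, P, O, Q, N, R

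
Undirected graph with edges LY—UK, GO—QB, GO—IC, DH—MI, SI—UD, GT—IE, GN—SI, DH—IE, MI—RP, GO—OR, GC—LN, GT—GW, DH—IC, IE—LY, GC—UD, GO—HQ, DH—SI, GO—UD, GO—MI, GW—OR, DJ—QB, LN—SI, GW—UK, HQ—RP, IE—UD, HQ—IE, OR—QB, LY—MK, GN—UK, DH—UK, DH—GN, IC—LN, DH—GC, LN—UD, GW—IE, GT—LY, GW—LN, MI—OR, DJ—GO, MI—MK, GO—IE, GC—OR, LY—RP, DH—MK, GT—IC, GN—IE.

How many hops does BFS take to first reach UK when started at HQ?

Level 0: HQ
Level 1: GO, IE, RP
Level 2: DH, DJ, GN, GT, GW, IC, LY, MI, OR, QB, UD
Level 3: GC, LN, MK, SI, UK
UK first appears at level 3.

3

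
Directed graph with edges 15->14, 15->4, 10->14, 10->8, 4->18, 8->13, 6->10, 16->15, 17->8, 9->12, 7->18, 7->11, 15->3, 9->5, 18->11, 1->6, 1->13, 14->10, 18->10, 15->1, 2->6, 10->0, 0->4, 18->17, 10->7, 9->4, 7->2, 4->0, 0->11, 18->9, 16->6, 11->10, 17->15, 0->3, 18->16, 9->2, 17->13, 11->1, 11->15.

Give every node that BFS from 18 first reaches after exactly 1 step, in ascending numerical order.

9, 10, 11, 16, 17

Level 0: 18
Level 1: 9, 10, 11, 16, 17
Level 2: 0, 1, 2, 4, 5, 6, 7, 8, 12, 13, 14, 15
Level 3: 3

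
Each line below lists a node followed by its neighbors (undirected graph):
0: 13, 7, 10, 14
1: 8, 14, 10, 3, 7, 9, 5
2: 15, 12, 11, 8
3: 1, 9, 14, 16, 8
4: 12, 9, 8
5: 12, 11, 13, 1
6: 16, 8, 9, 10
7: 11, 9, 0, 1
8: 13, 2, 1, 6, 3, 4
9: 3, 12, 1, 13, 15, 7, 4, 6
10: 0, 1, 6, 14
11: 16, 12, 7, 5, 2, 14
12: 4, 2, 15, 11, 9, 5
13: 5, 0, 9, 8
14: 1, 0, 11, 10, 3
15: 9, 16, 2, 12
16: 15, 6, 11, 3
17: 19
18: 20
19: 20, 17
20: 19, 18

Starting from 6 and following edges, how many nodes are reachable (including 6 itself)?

17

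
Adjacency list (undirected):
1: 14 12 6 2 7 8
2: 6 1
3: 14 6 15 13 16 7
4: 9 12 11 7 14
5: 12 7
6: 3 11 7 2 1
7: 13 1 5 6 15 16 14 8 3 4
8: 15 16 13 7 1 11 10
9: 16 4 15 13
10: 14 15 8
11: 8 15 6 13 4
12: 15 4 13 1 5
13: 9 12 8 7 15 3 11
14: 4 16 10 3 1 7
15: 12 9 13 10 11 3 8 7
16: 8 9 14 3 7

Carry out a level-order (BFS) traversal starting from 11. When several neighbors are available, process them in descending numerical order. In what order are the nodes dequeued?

Visit 11; enqueue 15, 13, 8, 6, 4 → queue [15, 13, 8, 6, 4]
Visit 15; enqueue 12, 10, 9, 7, 3 → queue [13, 8, 6, 4, 12, 10, 9, 7, 3]
Visit 13 → queue [8, 6, 4, 12, 10, 9, 7, 3]
Visit 8; enqueue 16, 1 → queue [6, 4, 12, 10, 9, 7, 3, 16, 1]
Visit 6; enqueue 2 → queue [4, 12, 10, 9, 7, 3, 16, 1, 2]
Visit 4; enqueue 14 → queue [12, 10, 9, 7, 3, 16, 1, 2, 14]
Visit 12; enqueue 5 → queue [10, 9, 7, 3, 16, 1, 2, 14, 5]
Visit 10 → queue [9, 7, 3, 16, 1, 2, 14, 5]
Visit 9 → queue [7, 3, 16, 1, 2, 14, 5]
Visit 7 → queue [3, 16, 1, 2, 14, 5]
Visit 3 → queue [16, 1, 2, 14, 5]
Visit 16 → queue [1, 2, 14, 5]
Visit 1 → queue [2, 14, 5]
Visit 2 → queue [14, 5]
Visit 14 → queue [5]
Visit 5 → queue []

11 → 15 → 13 → 8 → 6 → 4 → 12 → 10 → 9 → 7 → 3 → 16 → 1 → 2 → 14 → 5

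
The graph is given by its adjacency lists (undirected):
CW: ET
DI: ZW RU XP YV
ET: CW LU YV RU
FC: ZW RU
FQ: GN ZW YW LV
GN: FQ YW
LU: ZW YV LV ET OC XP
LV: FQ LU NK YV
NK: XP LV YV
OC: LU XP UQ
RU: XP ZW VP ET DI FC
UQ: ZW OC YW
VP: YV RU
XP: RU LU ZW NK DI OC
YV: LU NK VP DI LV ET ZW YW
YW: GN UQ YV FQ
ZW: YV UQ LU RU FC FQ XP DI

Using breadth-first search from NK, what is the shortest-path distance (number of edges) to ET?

2

Level 0: NK
Level 1: LV, XP, YV
Level 2: DI, ET, FQ, LU, OC, RU, VP, YW, ZW
Level 3: CW, FC, GN, UQ
ET first appears at level 2.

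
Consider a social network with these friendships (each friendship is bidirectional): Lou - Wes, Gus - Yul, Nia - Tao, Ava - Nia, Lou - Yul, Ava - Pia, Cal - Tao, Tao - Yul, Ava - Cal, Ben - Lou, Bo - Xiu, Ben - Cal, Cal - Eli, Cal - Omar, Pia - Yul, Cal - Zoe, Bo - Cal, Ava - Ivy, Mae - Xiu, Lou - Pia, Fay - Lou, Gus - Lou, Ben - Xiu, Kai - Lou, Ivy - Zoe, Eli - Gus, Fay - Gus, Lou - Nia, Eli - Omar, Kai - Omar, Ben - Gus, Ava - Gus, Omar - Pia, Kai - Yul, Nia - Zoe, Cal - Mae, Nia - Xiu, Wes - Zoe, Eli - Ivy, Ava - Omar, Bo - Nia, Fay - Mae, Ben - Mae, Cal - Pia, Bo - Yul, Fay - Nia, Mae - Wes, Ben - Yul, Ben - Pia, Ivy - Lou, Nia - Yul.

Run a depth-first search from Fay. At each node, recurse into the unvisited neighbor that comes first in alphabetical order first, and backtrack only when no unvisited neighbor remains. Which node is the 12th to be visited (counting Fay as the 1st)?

Visit Fay
Fay → Gus
Gus → Ava
Ava → Cal
Cal → Ben
Ben → Lou
Lou → Ivy
Ivy → Eli
Eli → Omar
Omar → Kai
Kai → Yul
Yul → Bo
Bo → Nia
Nia → Tao
Nia → Xiu
Xiu → Mae
Mae → Wes
Wes → Zoe
Yul → Pia

Visit order: Fay, Gus, Ava, Cal, Ben, Lou, Ivy, Eli, Omar, Kai, Yul, Bo, Nia, Tao, Xiu, Mae, Wes, Zoe, Pia

Bo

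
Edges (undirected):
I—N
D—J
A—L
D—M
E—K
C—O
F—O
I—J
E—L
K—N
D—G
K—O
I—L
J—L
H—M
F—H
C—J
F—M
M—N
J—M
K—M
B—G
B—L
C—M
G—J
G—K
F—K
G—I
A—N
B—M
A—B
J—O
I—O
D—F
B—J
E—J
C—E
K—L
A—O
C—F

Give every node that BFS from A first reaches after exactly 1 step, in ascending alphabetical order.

Level 0: A
Level 1: B, L, N, O
Level 2: C, E, F, G, I, J, K, M
Level 3: D, H

B, L, N, O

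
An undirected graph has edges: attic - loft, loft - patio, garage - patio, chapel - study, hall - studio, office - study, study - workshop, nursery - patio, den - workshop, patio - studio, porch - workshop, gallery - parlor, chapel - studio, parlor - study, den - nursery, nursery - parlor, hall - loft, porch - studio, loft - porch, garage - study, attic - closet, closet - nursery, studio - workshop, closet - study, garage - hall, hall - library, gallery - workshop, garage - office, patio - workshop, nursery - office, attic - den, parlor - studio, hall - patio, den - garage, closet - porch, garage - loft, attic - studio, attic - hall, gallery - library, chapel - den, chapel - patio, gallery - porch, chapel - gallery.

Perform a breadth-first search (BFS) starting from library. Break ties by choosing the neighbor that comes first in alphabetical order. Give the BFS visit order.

Visit library; enqueue gallery, hall → queue [gallery, hall]
Visit gallery; enqueue chapel, parlor, porch, workshop → queue [hall, chapel, parlor, porch, workshop]
Visit hall; enqueue attic, garage, loft, patio, studio → queue [chapel, parlor, porch, workshop, attic, garage, loft, patio, studio]
Visit chapel; enqueue den, study → queue [parlor, porch, workshop, attic, garage, loft, patio, studio, den, study]
Visit parlor; enqueue nursery → queue [porch, workshop, attic, garage, loft, patio, studio, den, study, nursery]
Visit porch; enqueue closet → queue [workshop, attic, garage, loft, patio, studio, den, study, nursery, closet]
Visit workshop → queue [attic, garage, loft, patio, studio, den, study, nursery, closet]
Visit attic → queue [garage, loft, patio, studio, den, study, nursery, closet]
Visit garage; enqueue office → queue [loft, patio, studio, den, study, nursery, closet, office]
Visit loft → queue [patio, studio, den, study, nursery, closet, office]
Visit patio → queue [studio, den, study, nursery, closet, office]
Visit studio → queue [den, study, nursery, closet, office]
Visit den → queue [study, nursery, closet, office]
Visit study → queue [nursery, closet, office]
Visit nursery → queue [closet, office]
Visit closet → queue [office]
Visit office → queue []

library -> gallery -> hall -> chapel -> parlor -> porch -> workshop -> attic -> garage -> loft -> patio -> studio -> den -> study -> nursery -> closet -> office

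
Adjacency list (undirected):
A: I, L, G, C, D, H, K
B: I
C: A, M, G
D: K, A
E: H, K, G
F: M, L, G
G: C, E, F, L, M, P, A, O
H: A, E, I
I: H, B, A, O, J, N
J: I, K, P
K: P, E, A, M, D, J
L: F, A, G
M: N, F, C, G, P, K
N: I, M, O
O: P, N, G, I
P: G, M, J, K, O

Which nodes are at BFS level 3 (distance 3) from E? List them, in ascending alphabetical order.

B, N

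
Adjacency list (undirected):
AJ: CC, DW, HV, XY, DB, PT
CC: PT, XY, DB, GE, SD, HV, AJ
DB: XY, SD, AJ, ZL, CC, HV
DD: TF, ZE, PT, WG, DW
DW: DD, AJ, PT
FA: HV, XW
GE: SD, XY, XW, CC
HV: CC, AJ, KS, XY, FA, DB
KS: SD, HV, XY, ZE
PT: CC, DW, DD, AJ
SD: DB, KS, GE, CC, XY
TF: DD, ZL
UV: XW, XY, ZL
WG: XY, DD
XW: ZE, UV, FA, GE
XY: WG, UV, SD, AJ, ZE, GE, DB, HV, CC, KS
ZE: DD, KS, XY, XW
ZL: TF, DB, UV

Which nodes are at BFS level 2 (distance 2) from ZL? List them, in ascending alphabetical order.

AJ, CC, DD, HV, SD, XW, XY

Level 0: ZL
Level 1: DB, TF, UV
Level 2: AJ, CC, DD, HV, SD, XW, XY
Level 3: DW, FA, GE, KS, PT, WG, ZE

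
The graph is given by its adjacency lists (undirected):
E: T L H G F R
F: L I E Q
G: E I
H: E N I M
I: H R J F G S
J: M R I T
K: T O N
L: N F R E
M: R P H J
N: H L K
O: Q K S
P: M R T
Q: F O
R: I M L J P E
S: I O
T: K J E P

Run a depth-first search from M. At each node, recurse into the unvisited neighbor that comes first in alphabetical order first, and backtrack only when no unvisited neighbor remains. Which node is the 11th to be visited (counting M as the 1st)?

Visit M
M → H
H → E
E → F
F → I
I → G
I → J
J → R
R → L
L → N
N → K
K → O
O → Q
O → S
K → T
T → P

Visit order: M, H, E, F, I, G, J, R, L, N, K, O, Q, S, T, P

K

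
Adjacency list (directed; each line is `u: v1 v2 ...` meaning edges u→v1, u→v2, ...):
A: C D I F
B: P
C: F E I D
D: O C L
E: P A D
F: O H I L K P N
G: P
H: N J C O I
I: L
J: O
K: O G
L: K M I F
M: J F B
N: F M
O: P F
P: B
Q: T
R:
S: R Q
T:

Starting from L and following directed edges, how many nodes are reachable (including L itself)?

16

BFS from L visits: L, F, I, K, M, H, N, O, P, G, B, J, C, D, E, A
Reachable nodes: 16 of 20 total.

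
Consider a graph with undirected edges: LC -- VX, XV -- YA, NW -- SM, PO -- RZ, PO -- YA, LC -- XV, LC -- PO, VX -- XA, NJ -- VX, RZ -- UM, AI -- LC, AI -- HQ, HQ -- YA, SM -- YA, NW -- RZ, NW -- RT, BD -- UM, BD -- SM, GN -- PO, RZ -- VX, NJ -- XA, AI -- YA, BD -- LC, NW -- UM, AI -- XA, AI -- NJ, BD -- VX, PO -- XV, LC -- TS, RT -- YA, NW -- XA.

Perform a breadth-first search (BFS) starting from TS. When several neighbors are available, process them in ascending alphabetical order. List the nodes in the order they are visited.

TS → LC → AI → BD → PO → VX → XV → HQ → NJ → XA → YA → SM → UM → GN → RZ → NW → RT

Visit TS; enqueue LC → queue [LC]
Visit LC; enqueue AI, BD, PO, VX, XV → queue [AI, BD, PO, VX, XV]
Visit AI; enqueue HQ, NJ, XA, YA → queue [BD, PO, VX, XV, HQ, NJ, XA, YA]
Visit BD; enqueue SM, UM → queue [PO, VX, XV, HQ, NJ, XA, YA, SM, UM]
Visit PO; enqueue GN, RZ → queue [VX, XV, HQ, NJ, XA, YA, SM, UM, GN, RZ]
Visit VX → queue [XV, HQ, NJ, XA, YA, SM, UM, GN, RZ]
Visit XV → queue [HQ, NJ, XA, YA, SM, UM, GN, RZ]
Visit HQ → queue [NJ, XA, YA, SM, UM, GN, RZ]
Visit NJ → queue [XA, YA, SM, UM, GN, RZ]
Visit XA; enqueue NW → queue [YA, SM, UM, GN, RZ, NW]
Visit YA; enqueue RT → queue [SM, UM, GN, RZ, NW, RT]
Visit SM → queue [UM, GN, RZ, NW, RT]
Visit UM → queue [GN, RZ, NW, RT]
Visit GN → queue [RZ, NW, RT]
Visit RZ → queue [NW, RT]
Visit NW → queue [RT]
Visit RT → queue []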